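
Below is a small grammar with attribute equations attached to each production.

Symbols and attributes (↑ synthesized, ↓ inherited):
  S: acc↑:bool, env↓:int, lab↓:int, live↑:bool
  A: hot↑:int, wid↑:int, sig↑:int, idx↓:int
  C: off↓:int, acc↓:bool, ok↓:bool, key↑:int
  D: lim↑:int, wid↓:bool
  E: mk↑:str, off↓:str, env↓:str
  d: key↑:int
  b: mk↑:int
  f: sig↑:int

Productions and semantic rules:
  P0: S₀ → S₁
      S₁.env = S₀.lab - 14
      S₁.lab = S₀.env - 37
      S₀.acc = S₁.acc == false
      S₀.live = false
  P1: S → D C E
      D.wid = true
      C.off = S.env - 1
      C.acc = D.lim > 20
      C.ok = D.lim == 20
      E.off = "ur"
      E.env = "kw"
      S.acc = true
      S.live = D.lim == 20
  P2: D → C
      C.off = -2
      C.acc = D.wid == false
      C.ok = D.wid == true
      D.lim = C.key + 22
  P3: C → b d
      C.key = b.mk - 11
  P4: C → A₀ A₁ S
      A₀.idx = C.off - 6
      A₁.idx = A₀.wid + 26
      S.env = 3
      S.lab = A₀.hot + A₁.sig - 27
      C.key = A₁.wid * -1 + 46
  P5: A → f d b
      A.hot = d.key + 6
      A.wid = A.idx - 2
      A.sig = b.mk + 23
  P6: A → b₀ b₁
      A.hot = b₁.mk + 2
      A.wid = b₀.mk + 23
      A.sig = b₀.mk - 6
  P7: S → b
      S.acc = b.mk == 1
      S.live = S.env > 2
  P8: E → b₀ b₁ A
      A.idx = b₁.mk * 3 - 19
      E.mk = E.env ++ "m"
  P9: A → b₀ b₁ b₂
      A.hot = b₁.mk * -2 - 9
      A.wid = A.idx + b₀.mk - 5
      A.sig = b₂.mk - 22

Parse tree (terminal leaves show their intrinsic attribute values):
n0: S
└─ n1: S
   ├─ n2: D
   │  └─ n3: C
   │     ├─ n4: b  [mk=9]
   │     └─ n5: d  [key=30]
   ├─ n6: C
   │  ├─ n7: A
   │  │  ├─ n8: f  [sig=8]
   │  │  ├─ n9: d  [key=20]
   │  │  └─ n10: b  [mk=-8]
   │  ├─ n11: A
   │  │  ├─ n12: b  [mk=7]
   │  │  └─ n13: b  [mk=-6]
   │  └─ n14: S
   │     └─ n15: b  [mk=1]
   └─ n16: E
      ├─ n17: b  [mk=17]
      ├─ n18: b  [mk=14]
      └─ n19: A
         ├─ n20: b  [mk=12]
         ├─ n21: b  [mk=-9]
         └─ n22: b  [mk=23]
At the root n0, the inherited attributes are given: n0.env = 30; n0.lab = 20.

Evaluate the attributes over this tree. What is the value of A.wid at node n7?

-3

1. n0.env = 30  [given at root]
2. n0.lab = 20  [given at root]
3. n1.env = 6  [S₀.lab - 14]
4. n1.lab = -7  [S₀.env - 37]
5. n2.wid = true  [true]
6. n3.off = -2  [-2]
7. n3.acc = false  [D.wid == false]
8. n3.ok = true  [D.wid == true]
9. n4.mk = 9  [terminal]
10. n5.key = 30  [terminal]
11. n3.key = -2  [b.mk - 11]
12. n2.lim = 20  [C.key + 22]
13. n6.off = 5  [S.env - 1]
14. n6.acc = false  [D.lim > 20]
15. n6.ok = true  [D.lim == 20]
16. n7.idx = -1  [C.off - 6]
17. n8.sig = 8  [terminal]
18. n9.key = 20  [terminal]
19. n10.mk = -8  [terminal]
20. n7.hot = 26  [d.key + 6]
21. n7.wid = -3  [A.idx - 2]
22. n7.sig = 15  [b.mk + 23]
23. n11.idx = 23  [A₀.wid + 26]
24. n12.mk = 7  [terminal]
25. n13.mk = -6  [terminal]
26. n11.hot = -4  [b₁.mk + 2]
27. n11.wid = 30  [b₀.mk + 23]
28. n11.sig = 1  [b₀.mk - 6]
29. n14.env = 3  [3]
30. n14.lab = 0  [A₀.hot + A₁.sig - 27]
31. n15.mk = 1  [terminal]
32. n14.acc = true  [b.mk == 1]
33. n14.live = true  [S.env > 2]
34. n6.key = 16  [A₁.wid * -1 + 46]
35. n16.off = "ur"  ["ur"]
36. n16.env = "kw"  ["kw"]
37. n17.mk = 17  [terminal]
38. n18.mk = 14  [terminal]
39. n19.idx = 23  [b₁.mk * 3 - 19]
40. n20.mk = 12  [terminal]
41. n21.mk = -9  [terminal]
42. n22.mk = 23  [terminal]
43. n19.hot = 9  [b₁.mk * -2 - 9]
44. n19.wid = 30  [A.idx + b₀.mk - 5]
45. n19.sig = 1  [b₂.mk - 22]
46. n16.mk = "kwm"  [E.env ++ "m"]
47. n1.acc = true  [true]
48. n1.live = true  [D.lim == 20]
49. n0.acc = false  [S₁.acc == false]
50. n0.live = false  [false]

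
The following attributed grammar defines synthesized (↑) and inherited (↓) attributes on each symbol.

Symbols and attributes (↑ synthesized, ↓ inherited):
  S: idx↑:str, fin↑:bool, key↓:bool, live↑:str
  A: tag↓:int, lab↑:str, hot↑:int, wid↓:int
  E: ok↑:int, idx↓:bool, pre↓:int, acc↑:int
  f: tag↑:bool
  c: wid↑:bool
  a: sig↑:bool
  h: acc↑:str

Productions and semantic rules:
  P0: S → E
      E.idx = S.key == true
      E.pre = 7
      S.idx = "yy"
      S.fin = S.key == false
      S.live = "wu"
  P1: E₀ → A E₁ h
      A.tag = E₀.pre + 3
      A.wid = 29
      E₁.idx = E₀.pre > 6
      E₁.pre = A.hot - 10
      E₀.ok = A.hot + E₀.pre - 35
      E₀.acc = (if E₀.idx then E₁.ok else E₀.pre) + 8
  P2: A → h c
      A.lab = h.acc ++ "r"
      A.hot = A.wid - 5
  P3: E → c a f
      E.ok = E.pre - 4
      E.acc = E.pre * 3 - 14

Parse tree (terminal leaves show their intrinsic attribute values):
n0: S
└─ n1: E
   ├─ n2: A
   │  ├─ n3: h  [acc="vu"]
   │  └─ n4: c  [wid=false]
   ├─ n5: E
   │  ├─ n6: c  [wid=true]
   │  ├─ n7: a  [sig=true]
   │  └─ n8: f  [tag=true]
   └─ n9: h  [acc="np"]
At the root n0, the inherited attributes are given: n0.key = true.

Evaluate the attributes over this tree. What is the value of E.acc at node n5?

1. n0.key = true  [given at root]
2. n1.idx = true  [S.key == true]
3. n1.pre = 7  [7]
4. n2.tag = 10  [E₀.pre + 3]
5. n2.wid = 29  [29]
6. n3.acc = "vu"  [terminal]
7. n4.wid = false  [terminal]
8. n2.lab = "vur"  [h.acc ++ "r"]
9. n2.hot = 24  [A.wid - 5]
10. n5.idx = true  [E₀.pre > 6]
11. n5.pre = 14  [A.hot - 10]
12. n6.wid = true  [terminal]
13. n7.sig = true  [terminal]
14. n8.tag = true  [terminal]
15. n5.ok = 10  [E.pre - 4]
16. n5.acc = 28  [E.pre * 3 - 14]
17. n9.acc = "np"  [terminal]
18. n1.ok = -4  [A.hot + E₀.pre - 35]
19. n1.acc = 18  [(if E₀.idx then E₁.ok else E₀.pre) + 8]
20. n0.idx = "yy"  ["yy"]
21. n0.fin = false  [S.key == false]
22. n0.live = "wu"  ["wu"]

28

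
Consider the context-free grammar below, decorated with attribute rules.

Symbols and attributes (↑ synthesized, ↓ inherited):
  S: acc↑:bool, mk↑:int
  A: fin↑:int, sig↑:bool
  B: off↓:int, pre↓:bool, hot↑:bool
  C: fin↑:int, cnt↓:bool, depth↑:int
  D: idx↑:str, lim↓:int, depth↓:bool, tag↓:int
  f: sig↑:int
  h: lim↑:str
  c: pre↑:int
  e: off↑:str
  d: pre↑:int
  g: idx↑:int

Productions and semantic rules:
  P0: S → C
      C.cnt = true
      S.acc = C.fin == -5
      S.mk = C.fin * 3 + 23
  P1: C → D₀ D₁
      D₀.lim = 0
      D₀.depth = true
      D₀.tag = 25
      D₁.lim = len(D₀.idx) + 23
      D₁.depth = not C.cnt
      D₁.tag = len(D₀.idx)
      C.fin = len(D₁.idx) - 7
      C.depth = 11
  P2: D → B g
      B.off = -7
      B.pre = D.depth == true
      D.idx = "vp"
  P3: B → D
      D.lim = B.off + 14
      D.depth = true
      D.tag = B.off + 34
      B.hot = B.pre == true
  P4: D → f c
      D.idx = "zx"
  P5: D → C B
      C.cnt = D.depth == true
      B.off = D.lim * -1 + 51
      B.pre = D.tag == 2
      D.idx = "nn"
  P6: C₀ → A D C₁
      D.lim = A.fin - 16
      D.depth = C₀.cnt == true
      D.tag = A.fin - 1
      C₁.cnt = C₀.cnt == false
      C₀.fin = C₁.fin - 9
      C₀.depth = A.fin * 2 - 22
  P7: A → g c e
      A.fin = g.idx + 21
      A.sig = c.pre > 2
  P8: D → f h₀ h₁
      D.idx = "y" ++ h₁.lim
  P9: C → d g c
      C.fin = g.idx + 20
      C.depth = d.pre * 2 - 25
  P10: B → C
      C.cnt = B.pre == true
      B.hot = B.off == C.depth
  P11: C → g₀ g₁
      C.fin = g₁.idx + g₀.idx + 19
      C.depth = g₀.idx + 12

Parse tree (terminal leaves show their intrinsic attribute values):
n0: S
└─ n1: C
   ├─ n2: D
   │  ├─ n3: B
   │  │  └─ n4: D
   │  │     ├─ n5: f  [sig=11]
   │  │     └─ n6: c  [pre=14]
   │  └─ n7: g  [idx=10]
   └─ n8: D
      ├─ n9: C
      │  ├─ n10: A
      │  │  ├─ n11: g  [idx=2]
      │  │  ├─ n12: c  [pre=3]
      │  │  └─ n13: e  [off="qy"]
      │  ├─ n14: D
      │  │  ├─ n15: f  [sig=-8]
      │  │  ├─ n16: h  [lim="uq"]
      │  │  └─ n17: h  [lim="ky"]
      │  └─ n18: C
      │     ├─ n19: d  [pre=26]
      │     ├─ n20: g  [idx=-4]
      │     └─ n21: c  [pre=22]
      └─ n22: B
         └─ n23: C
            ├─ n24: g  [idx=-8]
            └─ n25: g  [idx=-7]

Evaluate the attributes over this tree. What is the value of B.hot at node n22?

1. n1.cnt = true  [true]
2. n2.lim = 0  [0]
3. n2.depth = true  [true]
4. n2.tag = 25  [25]
5. n3.off = -7  [-7]
6. n3.pre = true  [D.depth == true]
7. n4.lim = 7  [B.off + 14]
8. n4.depth = true  [true]
9. n4.tag = 27  [B.off + 34]
10. n5.sig = 11  [terminal]
11. n6.pre = 14  [terminal]
12. n4.idx = "zx"  ["zx"]
13. n3.hot = true  [B.pre == true]
14. n7.idx = 10  [terminal]
15. n2.idx = "vp"  ["vp"]
16. n8.lim = 25  [len(D₀.idx) + 23]
17. n8.depth = false  [not C.cnt]
18. n8.tag = 2  [len(D₀.idx)]
19. n9.cnt = false  [D.depth == true]
20. n11.idx = 2  [terminal]
21. n12.pre = 3  [terminal]
22. n13.off = "qy"  [terminal]
23. n10.fin = 23  [g.idx + 21]
24. n10.sig = true  [c.pre > 2]
25. n14.lim = 7  [A.fin - 16]
26. n14.depth = false  [C₀.cnt == true]
27. n14.tag = 22  [A.fin - 1]
28. n15.sig = -8  [terminal]
29. n16.lim = "uq"  [terminal]
30. n17.lim = "ky"  [terminal]
31. n14.idx = "yky"  ["y" ++ h₁.lim]
32. n18.cnt = true  [C₀.cnt == false]
33. n19.pre = 26  [terminal]
34. n20.idx = -4  [terminal]
35. n21.pre = 22  [terminal]
36. n18.fin = 16  [g.idx + 20]
37. n18.depth = 27  [d.pre * 2 - 25]
38. n9.fin = 7  [C₁.fin - 9]
39. n9.depth = 24  [A.fin * 2 - 22]
40. n22.off = 26  [D.lim * -1 + 51]
41. n22.pre = true  [D.tag == 2]
42. n23.cnt = true  [B.pre == true]
43. n24.idx = -8  [terminal]
44. n25.idx = -7  [terminal]
45. n23.fin = 4  [g₁.idx + g₀.idx + 19]
46. n23.depth = 4  [g₀.idx + 12]
47. n22.hot = false  [B.off == C.depth]
48. n8.idx = "nn"  ["nn"]
49. n1.fin = -5  [len(D₁.idx) - 7]
50. n1.depth = 11  [11]
51. n0.acc = true  [C.fin == -5]
52. n0.mk = 8  [C.fin * 3 + 23]

false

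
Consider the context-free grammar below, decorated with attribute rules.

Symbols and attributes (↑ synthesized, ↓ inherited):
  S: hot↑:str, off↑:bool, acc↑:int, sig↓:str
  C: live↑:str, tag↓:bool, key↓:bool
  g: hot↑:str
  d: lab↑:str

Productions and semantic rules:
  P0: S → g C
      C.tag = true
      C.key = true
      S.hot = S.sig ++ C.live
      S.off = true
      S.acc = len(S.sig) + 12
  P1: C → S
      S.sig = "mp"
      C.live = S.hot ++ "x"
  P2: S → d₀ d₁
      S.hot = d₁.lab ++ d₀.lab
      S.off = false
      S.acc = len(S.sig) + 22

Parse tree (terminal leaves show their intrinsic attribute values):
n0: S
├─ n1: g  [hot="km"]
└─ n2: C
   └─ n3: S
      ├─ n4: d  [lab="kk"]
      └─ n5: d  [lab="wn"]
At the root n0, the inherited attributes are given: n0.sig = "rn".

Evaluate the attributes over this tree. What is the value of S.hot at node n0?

"rnwnkkx"

1. n0.sig = "rn"  [given at root]
2. n1.hot = "km"  [terminal]
3. n2.tag = true  [true]
4. n2.key = true  [true]
5. n3.sig = "mp"  ["mp"]
6. n4.lab = "kk"  [terminal]
7. n5.lab = "wn"  [terminal]
8. n3.hot = "wnkk"  [d₁.lab ++ d₀.lab]
9. n3.off = false  [false]
10. n3.acc = 24  [len(S.sig) + 22]
11. n2.live = "wnkkx"  [S.hot ++ "x"]
12. n0.hot = "rnwnkkx"  [S.sig ++ C.live]
13. n0.off = true  [true]
14. n0.acc = 14  [len(S.sig) + 12]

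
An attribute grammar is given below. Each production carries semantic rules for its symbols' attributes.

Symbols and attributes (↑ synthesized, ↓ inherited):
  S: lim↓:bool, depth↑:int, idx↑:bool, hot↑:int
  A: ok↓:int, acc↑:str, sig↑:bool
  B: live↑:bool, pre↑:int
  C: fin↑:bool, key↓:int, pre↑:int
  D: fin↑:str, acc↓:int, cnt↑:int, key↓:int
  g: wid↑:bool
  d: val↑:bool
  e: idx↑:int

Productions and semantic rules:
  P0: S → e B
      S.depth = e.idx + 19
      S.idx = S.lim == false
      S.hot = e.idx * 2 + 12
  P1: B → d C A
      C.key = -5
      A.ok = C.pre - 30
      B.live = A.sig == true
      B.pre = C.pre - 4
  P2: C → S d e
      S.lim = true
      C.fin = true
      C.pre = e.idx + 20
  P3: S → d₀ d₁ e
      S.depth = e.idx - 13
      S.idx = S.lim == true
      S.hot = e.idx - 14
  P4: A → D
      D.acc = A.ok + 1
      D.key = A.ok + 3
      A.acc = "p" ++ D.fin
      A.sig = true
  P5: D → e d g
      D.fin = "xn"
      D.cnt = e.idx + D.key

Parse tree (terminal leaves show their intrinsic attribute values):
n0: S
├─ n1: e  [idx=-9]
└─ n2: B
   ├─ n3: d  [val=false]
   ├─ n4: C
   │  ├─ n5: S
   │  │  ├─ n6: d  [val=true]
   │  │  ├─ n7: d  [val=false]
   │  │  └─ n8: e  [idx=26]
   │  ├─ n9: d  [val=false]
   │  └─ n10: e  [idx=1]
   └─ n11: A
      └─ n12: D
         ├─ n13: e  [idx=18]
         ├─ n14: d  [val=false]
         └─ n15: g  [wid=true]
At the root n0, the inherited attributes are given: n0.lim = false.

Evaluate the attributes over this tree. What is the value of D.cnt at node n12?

12

1. n0.lim = false  [given at root]
2. n1.idx = -9  [terminal]
3. n3.val = false  [terminal]
4. n4.key = -5  [-5]
5. n5.lim = true  [true]
6. n6.val = true  [terminal]
7. n7.val = false  [terminal]
8. n8.idx = 26  [terminal]
9. n5.depth = 13  [e.idx - 13]
10. n5.idx = true  [S.lim == true]
11. n5.hot = 12  [e.idx - 14]
12. n9.val = false  [terminal]
13. n10.idx = 1  [terminal]
14. n4.fin = true  [true]
15. n4.pre = 21  [e.idx + 20]
16. n11.ok = -9  [C.pre - 30]
17. n12.acc = -8  [A.ok + 1]
18. n12.key = -6  [A.ok + 3]
19. n13.idx = 18  [terminal]
20. n14.val = false  [terminal]
21. n15.wid = true  [terminal]
22. n12.fin = "xn"  ["xn"]
23. n12.cnt = 12  [e.idx + D.key]
24. n11.acc = "pxn"  ["p" ++ D.fin]
25. n11.sig = true  [true]
26. n2.live = true  [A.sig == true]
27. n2.pre = 17  [C.pre - 4]
28. n0.depth = 10  [e.idx + 19]
29. n0.idx = true  [S.lim == false]
30. n0.hot = -6  [e.idx * 2 + 12]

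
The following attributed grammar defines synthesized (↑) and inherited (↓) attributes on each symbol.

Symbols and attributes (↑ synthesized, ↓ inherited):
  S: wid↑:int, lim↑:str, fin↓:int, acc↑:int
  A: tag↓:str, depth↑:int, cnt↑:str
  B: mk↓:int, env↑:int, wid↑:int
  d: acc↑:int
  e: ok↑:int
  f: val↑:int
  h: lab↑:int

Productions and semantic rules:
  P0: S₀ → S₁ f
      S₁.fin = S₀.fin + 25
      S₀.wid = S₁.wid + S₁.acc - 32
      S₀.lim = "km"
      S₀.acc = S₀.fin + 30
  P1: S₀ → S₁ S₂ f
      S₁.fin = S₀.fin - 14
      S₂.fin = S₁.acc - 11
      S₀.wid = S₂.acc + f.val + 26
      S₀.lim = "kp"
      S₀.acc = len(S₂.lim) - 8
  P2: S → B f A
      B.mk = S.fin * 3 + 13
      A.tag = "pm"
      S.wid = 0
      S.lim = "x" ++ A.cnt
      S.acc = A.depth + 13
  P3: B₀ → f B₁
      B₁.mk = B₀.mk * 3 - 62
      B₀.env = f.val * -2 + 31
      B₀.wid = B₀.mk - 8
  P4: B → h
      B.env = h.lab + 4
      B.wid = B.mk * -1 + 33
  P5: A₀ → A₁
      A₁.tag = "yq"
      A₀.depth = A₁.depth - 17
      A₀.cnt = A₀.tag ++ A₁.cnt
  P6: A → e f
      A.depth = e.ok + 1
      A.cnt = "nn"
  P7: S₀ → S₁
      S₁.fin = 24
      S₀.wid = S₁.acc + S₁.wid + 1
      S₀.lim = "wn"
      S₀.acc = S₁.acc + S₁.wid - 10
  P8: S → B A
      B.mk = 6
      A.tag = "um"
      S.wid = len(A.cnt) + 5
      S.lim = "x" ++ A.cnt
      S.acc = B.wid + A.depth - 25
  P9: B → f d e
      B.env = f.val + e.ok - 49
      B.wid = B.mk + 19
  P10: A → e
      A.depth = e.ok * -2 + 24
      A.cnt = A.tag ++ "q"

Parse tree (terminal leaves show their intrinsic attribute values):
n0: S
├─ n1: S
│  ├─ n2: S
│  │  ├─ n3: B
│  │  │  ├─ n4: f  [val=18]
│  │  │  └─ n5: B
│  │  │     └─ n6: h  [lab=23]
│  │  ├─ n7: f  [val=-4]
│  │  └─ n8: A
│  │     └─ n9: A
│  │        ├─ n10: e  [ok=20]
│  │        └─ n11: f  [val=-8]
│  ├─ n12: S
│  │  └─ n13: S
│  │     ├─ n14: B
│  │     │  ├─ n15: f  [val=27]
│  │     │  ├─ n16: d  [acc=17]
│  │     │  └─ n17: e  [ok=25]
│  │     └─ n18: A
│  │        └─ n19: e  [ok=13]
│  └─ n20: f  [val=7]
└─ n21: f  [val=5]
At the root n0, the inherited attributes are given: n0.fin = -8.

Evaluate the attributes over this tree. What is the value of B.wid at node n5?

29

1. n0.fin = -8  [given at root]
2. n1.fin = 17  [S₀.fin + 25]
3. n2.fin = 3  [S₀.fin - 14]
4. n3.mk = 22  [S.fin * 3 + 13]
5. n4.val = 18  [terminal]
6. n5.mk = 4  [B₀.mk * 3 - 62]
7. n6.lab = 23  [terminal]
8. n5.env = 27  [h.lab + 4]
9. n5.wid = 29  [B.mk * -1 + 33]
10. n3.env = -5  [f.val * -2 + 31]
11. n3.wid = 14  [B₀.mk - 8]
12. n7.val = -4  [terminal]
13. n8.tag = "pm"  ["pm"]
14. n9.tag = "yq"  ["yq"]
15. n10.ok = 20  [terminal]
16. n11.val = -8  [terminal]
17. n9.depth = 21  [e.ok + 1]
18. n9.cnt = "nn"  ["nn"]
19. n8.depth = 4  [A₁.depth - 17]
20. n8.cnt = "pmnn"  [A₀.tag ++ A₁.cnt]
21. n2.wid = 0  [0]
22. n2.lim = "xpmnn"  ["x" ++ A.cnt]
23. n2.acc = 17  [A.depth + 13]
24. n12.fin = 6  [S₁.acc - 11]
25. n13.fin = 24  [24]
26. n14.mk = 6  [6]
27. n15.val = 27  [terminal]
28. n16.acc = 17  [terminal]
29. n17.ok = 25  [terminal]
30. n14.env = 3  [f.val + e.ok - 49]
31. n14.wid = 25  [B.mk + 19]
32. n18.tag = "um"  ["um"]
33. n19.ok = 13  [terminal]
34. n18.depth = -2  [e.ok * -2 + 24]
35. n18.cnt = "umq"  [A.tag ++ "q"]
36. n13.wid = 8  [len(A.cnt) + 5]
37. n13.lim = "xumq"  ["x" ++ A.cnt]
38. n13.acc = -2  [B.wid + A.depth - 25]
39. n12.wid = 7  [S₁.acc + S₁.wid + 1]
40. n12.lim = "wn"  ["wn"]
41. n12.acc = -4  [S₁.acc + S₁.wid - 10]
42. n20.val = 7  [terminal]
43. n1.wid = 29  [S₂.acc + f.val + 26]
44. n1.lim = "kp"  ["kp"]
45. n1.acc = -6  [len(S₂.lim) - 8]
46. n21.val = 5  [terminal]
47. n0.wid = -9  [S₁.wid + S₁.acc - 32]
48. n0.lim = "km"  ["km"]
49. n0.acc = 22  [S₀.fin + 30]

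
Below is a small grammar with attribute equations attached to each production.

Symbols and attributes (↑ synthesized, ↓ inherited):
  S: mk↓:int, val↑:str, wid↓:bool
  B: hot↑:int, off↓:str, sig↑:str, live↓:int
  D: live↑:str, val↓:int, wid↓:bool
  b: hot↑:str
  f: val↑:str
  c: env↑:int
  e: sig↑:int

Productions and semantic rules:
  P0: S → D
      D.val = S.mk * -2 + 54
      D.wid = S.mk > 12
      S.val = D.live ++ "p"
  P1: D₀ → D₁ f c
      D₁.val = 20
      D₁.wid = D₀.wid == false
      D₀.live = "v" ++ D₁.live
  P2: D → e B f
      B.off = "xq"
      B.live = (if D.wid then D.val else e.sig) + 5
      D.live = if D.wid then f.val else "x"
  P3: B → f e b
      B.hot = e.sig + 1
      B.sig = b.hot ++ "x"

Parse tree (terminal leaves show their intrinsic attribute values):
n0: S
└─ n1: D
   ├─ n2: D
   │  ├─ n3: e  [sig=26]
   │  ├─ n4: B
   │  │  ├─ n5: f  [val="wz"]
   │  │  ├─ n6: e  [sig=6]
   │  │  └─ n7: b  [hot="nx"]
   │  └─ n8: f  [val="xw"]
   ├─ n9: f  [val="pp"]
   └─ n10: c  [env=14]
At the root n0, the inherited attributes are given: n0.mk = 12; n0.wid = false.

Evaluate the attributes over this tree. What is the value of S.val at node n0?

1. n0.mk = 12  [given at root]
2. n0.wid = false  [given at root]
3. n1.val = 30  [S.mk * -2 + 54]
4. n1.wid = false  [S.mk > 12]
5. n2.val = 20  [20]
6. n2.wid = true  [D₀.wid == false]
7. n3.sig = 26  [terminal]
8. n4.off = "xq"  ["xq"]
9. n4.live = 25  [(if D.wid then D.val else e.sig) + 5]
10. n5.val = "wz"  [terminal]
11. n6.sig = 6  [terminal]
12. n7.hot = "nx"  [terminal]
13. n4.hot = 7  [e.sig + 1]
14. n4.sig = "nxx"  [b.hot ++ "x"]
15. n8.val = "xw"  [terminal]
16. n2.live = "xw"  [if D.wid then f.val else "x"]
17. n9.val = "pp"  [terminal]
18. n10.env = 14  [terminal]
19. n1.live = "vxw"  ["v" ++ D₁.live]
20. n0.val = "vxwp"  [D.live ++ "p"]

"vxwp"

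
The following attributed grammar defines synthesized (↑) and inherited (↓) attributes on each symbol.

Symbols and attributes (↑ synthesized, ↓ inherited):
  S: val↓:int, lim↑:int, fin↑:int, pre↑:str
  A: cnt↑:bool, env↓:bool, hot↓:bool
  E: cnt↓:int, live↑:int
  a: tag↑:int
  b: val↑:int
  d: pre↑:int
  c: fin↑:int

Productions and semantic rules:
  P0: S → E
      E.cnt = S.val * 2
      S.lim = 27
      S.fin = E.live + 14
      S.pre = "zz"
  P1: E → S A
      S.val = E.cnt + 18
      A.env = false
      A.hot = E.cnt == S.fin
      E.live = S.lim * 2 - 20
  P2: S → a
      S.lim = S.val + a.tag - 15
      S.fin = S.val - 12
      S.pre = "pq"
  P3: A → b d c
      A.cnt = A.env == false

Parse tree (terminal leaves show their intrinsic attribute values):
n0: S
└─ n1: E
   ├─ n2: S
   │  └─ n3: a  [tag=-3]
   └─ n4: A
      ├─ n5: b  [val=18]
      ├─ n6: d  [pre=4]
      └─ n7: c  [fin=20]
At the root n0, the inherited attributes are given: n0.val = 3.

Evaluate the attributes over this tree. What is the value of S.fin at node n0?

6

1. n0.val = 3  [given at root]
2. n1.cnt = 6  [S.val * 2]
3. n2.val = 24  [E.cnt + 18]
4. n3.tag = -3  [terminal]
5. n2.lim = 6  [S.val + a.tag - 15]
6. n2.fin = 12  [S.val - 12]
7. n2.pre = "pq"  ["pq"]
8. n4.env = false  [false]
9. n4.hot = false  [E.cnt == S.fin]
10. n5.val = 18  [terminal]
11. n6.pre = 4  [terminal]
12. n7.fin = 20  [terminal]
13. n4.cnt = true  [A.env == false]
14. n1.live = -8  [S.lim * 2 - 20]
15. n0.lim = 27  [27]
16. n0.fin = 6  [E.live + 14]
17. n0.pre = "zz"  ["zz"]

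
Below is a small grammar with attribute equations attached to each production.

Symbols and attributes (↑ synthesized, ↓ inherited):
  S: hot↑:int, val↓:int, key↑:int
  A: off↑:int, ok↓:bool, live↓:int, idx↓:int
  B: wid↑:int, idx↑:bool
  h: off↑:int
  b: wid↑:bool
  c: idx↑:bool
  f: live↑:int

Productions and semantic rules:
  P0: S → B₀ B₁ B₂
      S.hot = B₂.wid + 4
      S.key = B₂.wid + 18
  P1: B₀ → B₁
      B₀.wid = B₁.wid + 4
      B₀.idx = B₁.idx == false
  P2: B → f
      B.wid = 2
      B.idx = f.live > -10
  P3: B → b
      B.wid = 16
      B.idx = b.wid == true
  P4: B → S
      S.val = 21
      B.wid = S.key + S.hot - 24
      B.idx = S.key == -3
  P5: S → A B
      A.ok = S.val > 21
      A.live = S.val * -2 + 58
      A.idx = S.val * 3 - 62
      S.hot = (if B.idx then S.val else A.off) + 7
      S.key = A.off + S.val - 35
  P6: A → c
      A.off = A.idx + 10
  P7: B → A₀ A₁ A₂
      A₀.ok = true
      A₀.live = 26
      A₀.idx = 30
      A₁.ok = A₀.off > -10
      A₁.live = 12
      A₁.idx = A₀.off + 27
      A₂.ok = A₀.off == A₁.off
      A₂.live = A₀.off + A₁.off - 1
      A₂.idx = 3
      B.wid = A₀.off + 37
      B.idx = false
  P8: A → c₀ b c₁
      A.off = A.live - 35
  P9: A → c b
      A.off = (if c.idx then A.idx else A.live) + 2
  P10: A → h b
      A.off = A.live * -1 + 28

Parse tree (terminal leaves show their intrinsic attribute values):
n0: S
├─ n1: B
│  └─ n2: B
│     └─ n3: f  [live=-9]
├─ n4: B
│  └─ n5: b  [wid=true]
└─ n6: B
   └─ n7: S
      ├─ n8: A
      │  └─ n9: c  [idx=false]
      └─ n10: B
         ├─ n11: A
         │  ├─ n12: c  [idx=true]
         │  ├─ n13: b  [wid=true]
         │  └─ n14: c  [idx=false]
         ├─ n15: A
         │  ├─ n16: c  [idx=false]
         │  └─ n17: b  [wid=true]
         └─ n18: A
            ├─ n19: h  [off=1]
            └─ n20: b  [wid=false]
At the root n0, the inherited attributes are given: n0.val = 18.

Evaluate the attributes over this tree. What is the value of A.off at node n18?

24

1. n0.val = 18  [given at root]
2. n3.live = -9  [terminal]
3. n2.wid = 2  [2]
4. n2.idx = true  [f.live > -10]
5. n1.wid = 6  [B₁.wid + 4]
6. n1.idx = false  [B₁.idx == false]
7. n5.wid = true  [terminal]
8. n4.wid = 16  [16]
9. n4.idx = true  [b.wid == true]
10. n7.val = 21  [21]
11. n8.ok = false  [S.val > 21]
12. n8.live = 16  [S.val * -2 + 58]
13. n8.idx = 1  [S.val * 3 - 62]
14. n9.idx = false  [terminal]
15. n8.off = 11  [A.idx + 10]
16. n11.ok = true  [true]
17. n11.live = 26  [26]
18. n11.idx = 30  [30]
19. n12.idx = true  [terminal]
20. n13.wid = true  [terminal]
21. n14.idx = false  [terminal]
22. n11.off = -9  [A.live - 35]
23. n15.ok = true  [A₀.off > -10]
24. n15.live = 12  [12]
25. n15.idx = 18  [A₀.off + 27]
26. n16.idx = false  [terminal]
27. n17.wid = true  [terminal]
28. n15.off = 14  [(if c.idx then A.idx else A.live) + 2]
29. n18.ok = false  [A₀.off == A₁.off]
30. n18.live = 4  [A₀.off + A₁.off - 1]
31. n18.idx = 3  [3]
32. n19.off = 1  [terminal]
33. n20.wid = false  [terminal]
34. n18.off = 24  [A.live * -1 + 28]
35. n10.wid = 28  [A₀.off + 37]
36. n10.idx = false  [false]
37. n7.hot = 18  [(if B.idx then S.val else A.off) + 7]
38. n7.key = -3  [A.off + S.val - 35]
39. n6.wid = -9  [S.key + S.hot - 24]
40. n6.idx = true  [S.key == -3]
41. n0.hot = -5  [B₂.wid + 4]
42. n0.key = 9  [B₂.wid + 18]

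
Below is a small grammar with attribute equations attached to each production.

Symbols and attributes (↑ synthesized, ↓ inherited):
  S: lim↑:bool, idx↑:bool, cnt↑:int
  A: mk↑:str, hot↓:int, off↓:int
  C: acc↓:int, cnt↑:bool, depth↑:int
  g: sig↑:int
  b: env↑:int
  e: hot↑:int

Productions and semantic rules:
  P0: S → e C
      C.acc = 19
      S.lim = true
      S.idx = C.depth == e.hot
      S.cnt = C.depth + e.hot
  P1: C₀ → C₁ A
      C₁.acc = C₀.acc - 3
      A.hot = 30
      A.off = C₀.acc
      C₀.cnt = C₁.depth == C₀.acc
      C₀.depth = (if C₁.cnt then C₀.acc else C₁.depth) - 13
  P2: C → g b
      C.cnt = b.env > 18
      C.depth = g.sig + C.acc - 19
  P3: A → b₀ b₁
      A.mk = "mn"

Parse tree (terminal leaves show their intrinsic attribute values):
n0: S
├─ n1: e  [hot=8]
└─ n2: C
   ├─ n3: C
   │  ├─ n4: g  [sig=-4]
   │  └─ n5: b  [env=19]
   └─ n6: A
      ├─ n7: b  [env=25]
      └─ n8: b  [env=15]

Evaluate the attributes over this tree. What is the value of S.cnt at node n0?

14

1. n1.hot = 8  [terminal]
2. n2.acc = 19  [19]
3. n3.acc = 16  [C₀.acc - 3]
4. n4.sig = -4  [terminal]
5. n5.env = 19  [terminal]
6. n3.cnt = true  [b.env > 18]
7. n3.depth = -7  [g.sig + C.acc - 19]
8. n6.hot = 30  [30]
9. n6.off = 19  [C₀.acc]
10. n7.env = 25  [terminal]
11. n8.env = 15  [terminal]
12. n6.mk = "mn"  ["mn"]
13. n2.cnt = false  [C₁.depth == C₀.acc]
14. n2.depth = 6  [(if C₁.cnt then C₀.acc else C₁.depth) - 13]
15. n0.lim = true  [true]
16. n0.idx = false  [C.depth == e.hot]
17. n0.cnt = 14  [C.depth + e.hot]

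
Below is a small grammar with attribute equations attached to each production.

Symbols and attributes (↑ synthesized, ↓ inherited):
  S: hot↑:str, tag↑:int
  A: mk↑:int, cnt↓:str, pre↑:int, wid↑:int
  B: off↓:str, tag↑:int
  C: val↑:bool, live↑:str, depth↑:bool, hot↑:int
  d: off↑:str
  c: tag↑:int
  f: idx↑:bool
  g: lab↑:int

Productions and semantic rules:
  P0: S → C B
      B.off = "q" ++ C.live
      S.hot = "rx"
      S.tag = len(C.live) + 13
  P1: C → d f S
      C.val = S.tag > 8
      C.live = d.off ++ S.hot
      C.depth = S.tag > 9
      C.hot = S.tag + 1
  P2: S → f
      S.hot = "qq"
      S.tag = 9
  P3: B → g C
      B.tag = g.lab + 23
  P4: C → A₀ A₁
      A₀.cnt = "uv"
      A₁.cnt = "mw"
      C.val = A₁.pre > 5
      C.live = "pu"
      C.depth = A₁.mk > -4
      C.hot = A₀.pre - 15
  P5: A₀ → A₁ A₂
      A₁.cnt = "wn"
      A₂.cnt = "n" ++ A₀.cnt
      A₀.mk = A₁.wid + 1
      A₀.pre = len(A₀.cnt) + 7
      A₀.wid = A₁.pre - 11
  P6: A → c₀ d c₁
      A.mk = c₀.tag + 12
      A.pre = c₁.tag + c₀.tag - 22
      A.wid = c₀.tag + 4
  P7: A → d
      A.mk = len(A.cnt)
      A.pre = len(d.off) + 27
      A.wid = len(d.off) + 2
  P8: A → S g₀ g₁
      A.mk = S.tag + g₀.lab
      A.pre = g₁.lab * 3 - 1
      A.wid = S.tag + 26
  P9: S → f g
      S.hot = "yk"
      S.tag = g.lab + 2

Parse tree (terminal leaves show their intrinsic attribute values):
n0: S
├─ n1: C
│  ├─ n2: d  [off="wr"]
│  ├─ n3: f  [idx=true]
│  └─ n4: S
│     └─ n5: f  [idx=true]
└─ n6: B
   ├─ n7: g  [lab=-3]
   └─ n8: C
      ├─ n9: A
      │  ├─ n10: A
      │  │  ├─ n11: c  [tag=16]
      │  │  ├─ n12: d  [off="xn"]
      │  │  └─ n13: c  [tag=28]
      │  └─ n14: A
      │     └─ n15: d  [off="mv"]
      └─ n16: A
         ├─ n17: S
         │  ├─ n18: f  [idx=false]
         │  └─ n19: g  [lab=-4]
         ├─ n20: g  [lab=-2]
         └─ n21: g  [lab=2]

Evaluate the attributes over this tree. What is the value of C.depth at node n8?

1. n2.off = "wr"  [terminal]
2. n3.idx = true  [terminal]
3. n5.idx = true  [terminal]
4. n4.hot = "qq"  ["qq"]
5. n4.tag = 9  [9]
6. n1.val = true  [S.tag > 8]
7. n1.live = "wrqq"  [d.off ++ S.hot]
8. n1.depth = false  [S.tag > 9]
9. n1.hot = 10  [S.tag + 1]
10. n6.off = "qwrqq"  ["q" ++ C.live]
11. n7.lab = -3  [terminal]
12. n9.cnt = "uv"  ["uv"]
13. n10.cnt = "wn"  ["wn"]
14. n11.tag = 16  [terminal]
15. n12.off = "xn"  [terminal]
16. n13.tag = 28  [terminal]
17. n10.mk = 28  [c₀.tag + 12]
18. n10.pre = 22  [c₁.tag + c₀.tag - 22]
19. n10.wid = 20  [c₀.tag + 4]
20. n14.cnt = "nuv"  ["n" ++ A₀.cnt]
21. n15.off = "mv"  [terminal]
22. n14.mk = 3  [len(A.cnt)]
23. n14.pre = 29  [len(d.off) + 27]
24. n14.wid = 4  [len(d.off) + 2]
25. n9.mk = 21  [A₁.wid + 1]
26. n9.pre = 9  [len(A₀.cnt) + 7]
27. n9.wid = 11  [A₁.pre - 11]
28. n16.cnt = "mw"  ["mw"]
29. n18.idx = false  [terminal]
30. n19.lab = -4  [terminal]
31. n17.hot = "yk"  ["yk"]
32. n17.tag = -2  [g.lab + 2]
33. n20.lab = -2  [terminal]
34. n21.lab = 2  [terminal]
35. n16.mk = -4  [S.tag + g₀.lab]
36. n16.pre = 5  [g₁.lab * 3 - 1]
37. n16.wid = 24  [S.tag + 26]
38. n8.val = false  [A₁.pre > 5]
39. n8.live = "pu"  ["pu"]
40. n8.depth = false  [A₁.mk > -4]
41. n8.hot = -6  [A₀.pre - 15]
42. n6.tag = 20  [g.lab + 23]
43. n0.hot = "rx"  ["rx"]
44. n0.tag = 17  [len(C.live) + 13]

false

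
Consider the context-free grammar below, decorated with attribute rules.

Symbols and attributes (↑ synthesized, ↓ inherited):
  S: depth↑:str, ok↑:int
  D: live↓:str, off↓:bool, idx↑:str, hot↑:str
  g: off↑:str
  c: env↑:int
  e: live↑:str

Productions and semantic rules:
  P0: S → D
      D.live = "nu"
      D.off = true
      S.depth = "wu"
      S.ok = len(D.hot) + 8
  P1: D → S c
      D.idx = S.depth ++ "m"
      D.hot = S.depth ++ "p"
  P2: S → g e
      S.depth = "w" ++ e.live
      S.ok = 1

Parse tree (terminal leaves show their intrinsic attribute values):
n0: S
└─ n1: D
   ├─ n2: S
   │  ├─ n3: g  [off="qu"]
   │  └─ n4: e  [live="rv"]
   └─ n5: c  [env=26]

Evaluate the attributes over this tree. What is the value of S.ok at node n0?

12

1. n1.live = "nu"  ["nu"]
2. n1.off = true  [true]
3. n3.off = "qu"  [terminal]
4. n4.live = "rv"  [terminal]
5. n2.depth = "wrv"  ["w" ++ e.live]
6. n2.ok = 1  [1]
7. n5.env = 26  [terminal]
8. n1.idx = "wrvm"  [S.depth ++ "m"]
9. n1.hot = "wrvp"  [S.depth ++ "p"]
10. n0.depth = "wu"  ["wu"]
11. n0.ok = 12  [len(D.hot) + 8]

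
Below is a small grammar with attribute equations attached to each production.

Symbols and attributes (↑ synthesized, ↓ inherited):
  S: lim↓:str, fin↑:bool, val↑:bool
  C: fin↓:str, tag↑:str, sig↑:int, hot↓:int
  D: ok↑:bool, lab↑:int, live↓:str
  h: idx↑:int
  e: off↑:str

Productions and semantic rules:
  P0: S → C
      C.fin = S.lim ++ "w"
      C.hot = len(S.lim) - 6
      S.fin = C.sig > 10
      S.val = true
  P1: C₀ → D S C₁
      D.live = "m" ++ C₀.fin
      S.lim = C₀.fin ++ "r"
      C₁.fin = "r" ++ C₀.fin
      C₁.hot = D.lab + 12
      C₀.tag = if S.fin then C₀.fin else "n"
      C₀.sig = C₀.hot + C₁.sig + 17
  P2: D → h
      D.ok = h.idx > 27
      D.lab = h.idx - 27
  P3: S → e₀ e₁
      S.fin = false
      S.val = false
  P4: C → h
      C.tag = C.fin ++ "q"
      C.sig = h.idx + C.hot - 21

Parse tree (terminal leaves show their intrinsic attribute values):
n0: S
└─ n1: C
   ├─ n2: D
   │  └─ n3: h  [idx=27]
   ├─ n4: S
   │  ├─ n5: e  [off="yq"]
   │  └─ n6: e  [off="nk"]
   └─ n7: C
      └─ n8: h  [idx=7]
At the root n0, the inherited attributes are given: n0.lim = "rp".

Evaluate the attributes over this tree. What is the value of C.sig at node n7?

-2

1. n0.lim = "rp"  [given at root]
2. n1.fin = "rpw"  [S.lim ++ "w"]
3. n1.hot = -4  [len(S.lim) - 6]
4. n2.live = "mrpw"  ["m" ++ C₀.fin]
5. n3.idx = 27  [terminal]
6. n2.ok = false  [h.idx > 27]
7. n2.lab = 0  [h.idx - 27]
8. n4.lim = "rpwr"  [C₀.fin ++ "r"]
9. n5.off = "yq"  [terminal]
10. n6.off = "nk"  [terminal]
11. n4.fin = false  [false]
12. n4.val = false  [false]
13. n7.fin = "rrpw"  ["r" ++ C₀.fin]
14. n7.hot = 12  [D.lab + 12]
15. n8.idx = 7  [terminal]
16. n7.tag = "rrpwq"  [C.fin ++ "q"]
17. n7.sig = -2  [h.idx + C.hot - 21]
18. n1.tag = "n"  [if S.fin then C₀.fin else "n"]
19. n1.sig = 11  [C₀.hot + C₁.sig + 17]
20. n0.fin = true  [C.sig > 10]
21. n0.val = true  [true]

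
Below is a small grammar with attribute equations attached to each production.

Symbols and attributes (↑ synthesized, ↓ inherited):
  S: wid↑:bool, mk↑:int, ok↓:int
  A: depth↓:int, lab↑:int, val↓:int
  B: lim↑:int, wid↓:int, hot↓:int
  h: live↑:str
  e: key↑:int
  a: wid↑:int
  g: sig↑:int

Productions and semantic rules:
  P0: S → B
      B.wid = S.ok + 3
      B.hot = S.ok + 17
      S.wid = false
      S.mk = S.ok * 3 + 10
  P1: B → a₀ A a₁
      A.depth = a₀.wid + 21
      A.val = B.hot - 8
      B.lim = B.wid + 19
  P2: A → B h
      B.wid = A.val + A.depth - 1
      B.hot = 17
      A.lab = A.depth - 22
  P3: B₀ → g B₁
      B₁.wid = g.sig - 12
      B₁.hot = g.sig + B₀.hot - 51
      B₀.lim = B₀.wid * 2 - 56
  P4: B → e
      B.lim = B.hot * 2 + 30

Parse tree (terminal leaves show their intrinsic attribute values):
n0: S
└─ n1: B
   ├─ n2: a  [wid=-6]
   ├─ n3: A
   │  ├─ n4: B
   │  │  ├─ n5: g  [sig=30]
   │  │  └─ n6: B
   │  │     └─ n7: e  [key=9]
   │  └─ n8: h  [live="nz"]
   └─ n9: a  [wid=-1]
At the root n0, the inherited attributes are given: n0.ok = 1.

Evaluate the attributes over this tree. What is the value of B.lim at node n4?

-8

1. n0.ok = 1  [given at root]
2. n1.wid = 4  [S.ok + 3]
3. n1.hot = 18  [S.ok + 17]
4. n2.wid = -6  [terminal]
5. n3.depth = 15  [a₀.wid + 21]
6. n3.val = 10  [B.hot - 8]
7. n4.wid = 24  [A.val + A.depth - 1]
8. n4.hot = 17  [17]
9. n5.sig = 30  [terminal]
10. n6.wid = 18  [g.sig - 12]
11. n6.hot = -4  [g.sig + B₀.hot - 51]
12. n7.key = 9  [terminal]
13. n6.lim = 22  [B.hot * 2 + 30]
14. n4.lim = -8  [B₀.wid * 2 - 56]
15. n8.live = "nz"  [terminal]
16. n3.lab = -7  [A.depth - 22]
17. n9.wid = -1  [terminal]
18. n1.lim = 23  [B.wid + 19]
19. n0.wid = false  [false]
20. n0.mk = 13  [S.ok * 3 + 10]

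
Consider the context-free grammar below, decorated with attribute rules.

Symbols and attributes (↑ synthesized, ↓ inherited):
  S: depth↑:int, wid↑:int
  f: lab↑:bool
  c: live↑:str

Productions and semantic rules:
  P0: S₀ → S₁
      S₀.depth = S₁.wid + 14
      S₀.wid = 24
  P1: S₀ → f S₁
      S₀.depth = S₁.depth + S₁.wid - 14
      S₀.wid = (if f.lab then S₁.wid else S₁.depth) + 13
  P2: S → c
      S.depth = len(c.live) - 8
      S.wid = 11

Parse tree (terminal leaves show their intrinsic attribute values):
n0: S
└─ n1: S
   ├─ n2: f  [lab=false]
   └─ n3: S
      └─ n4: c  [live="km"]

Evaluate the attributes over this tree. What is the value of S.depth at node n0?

1. n2.lab = false  [terminal]
2. n4.live = "km"  [terminal]
3. n3.depth = -6  [len(c.live) - 8]
4. n3.wid = 11  [11]
5. n1.depth = -9  [S₁.depth + S₁.wid - 14]
6. n1.wid = 7  [(if f.lab then S₁.wid else S₁.depth) + 13]
7. n0.depth = 21  [S₁.wid + 14]
8. n0.wid = 24  [24]

21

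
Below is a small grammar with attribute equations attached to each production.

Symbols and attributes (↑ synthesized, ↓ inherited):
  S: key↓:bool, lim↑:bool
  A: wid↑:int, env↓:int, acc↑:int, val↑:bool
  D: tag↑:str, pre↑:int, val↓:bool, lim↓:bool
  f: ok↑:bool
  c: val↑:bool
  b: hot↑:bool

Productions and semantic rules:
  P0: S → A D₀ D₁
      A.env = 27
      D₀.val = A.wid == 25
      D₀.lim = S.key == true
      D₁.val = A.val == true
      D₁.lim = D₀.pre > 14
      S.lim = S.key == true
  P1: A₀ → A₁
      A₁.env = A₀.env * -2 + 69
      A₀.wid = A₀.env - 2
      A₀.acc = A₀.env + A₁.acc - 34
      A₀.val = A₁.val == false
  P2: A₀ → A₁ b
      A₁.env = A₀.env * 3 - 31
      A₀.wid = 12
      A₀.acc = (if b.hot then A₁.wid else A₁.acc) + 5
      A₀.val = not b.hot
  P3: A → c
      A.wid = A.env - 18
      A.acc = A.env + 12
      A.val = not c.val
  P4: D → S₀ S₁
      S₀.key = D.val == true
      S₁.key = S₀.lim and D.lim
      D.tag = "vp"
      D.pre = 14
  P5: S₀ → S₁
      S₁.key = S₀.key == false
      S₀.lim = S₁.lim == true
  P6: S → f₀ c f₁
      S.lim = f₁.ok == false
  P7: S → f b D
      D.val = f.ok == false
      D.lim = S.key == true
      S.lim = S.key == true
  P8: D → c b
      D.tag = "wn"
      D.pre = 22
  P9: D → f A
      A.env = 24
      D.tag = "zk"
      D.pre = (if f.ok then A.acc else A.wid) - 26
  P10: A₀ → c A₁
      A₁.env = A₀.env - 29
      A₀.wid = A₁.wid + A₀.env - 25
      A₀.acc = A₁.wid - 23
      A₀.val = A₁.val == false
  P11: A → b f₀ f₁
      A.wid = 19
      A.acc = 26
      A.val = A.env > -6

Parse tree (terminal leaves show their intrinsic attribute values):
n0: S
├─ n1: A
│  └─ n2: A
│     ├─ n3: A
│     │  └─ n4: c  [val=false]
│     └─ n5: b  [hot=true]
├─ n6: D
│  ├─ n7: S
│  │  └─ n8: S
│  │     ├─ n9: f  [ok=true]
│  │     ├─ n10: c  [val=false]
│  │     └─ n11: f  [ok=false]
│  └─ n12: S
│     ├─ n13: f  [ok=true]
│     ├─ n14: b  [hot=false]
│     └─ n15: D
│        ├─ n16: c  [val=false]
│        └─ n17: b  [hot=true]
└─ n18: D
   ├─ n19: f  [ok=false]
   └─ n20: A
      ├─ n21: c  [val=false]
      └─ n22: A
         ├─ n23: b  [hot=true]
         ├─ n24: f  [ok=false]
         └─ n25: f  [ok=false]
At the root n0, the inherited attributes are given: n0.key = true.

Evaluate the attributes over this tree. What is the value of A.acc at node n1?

1. n0.key = true  [given at root]
2. n1.env = 27  [27]
3. n2.env = 15  [A₀.env * -2 + 69]
4. n3.env = 14  [A₀.env * 3 - 31]
5. n4.val = false  [terminal]
6. n3.wid = -4  [A.env - 18]
7. n3.acc = 26  [A.env + 12]
8. n3.val = true  [not c.val]
9. n5.hot = true  [terminal]
10. n2.wid = 12  [12]
11. n2.acc = 1  [(if b.hot then A₁.wid else A₁.acc) + 5]
12. n2.val = false  [not b.hot]
13. n1.wid = 25  [A₀.env - 2]
14. n1.acc = -6  [A₀.env + A₁.acc - 34]
15. n1.val = true  [A₁.val == false]
16. n6.val = true  [A.wid == 25]
17. n6.lim = true  [S.key == true]
18. n7.key = true  [D.val == true]
19. n8.key = false  [S₀.key == false]
20. n9.ok = true  [terminal]
21. n10.val = false  [terminal]
22. n11.ok = false  [terminal]
23. n8.lim = true  [f₁.ok == false]
24. n7.lim = true  [S₁.lim == true]
25. n12.key = true  [S₀.lim and D.lim]
26. n13.ok = true  [terminal]
27. n14.hot = false  [terminal]
28. n15.val = false  [f.ok == false]
29. n15.lim = true  [S.key == true]
30. n16.val = false  [terminal]
31. n17.hot = true  [terminal]
32. n15.tag = "wn"  ["wn"]
33. n15.pre = 22  [22]
34. n12.lim = true  [S.key == true]
35. n6.tag = "vp"  ["vp"]
36. n6.pre = 14  [14]
37. n18.val = true  [A.val == true]
38. n18.lim = false  [D₀.pre > 14]
39. n19.ok = false  [terminal]
40. n20.env = 24  [24]
41. n21.val = false  [terminal]
42. n22.env = -5  [A₀.env - 29]
43. n23.hot = true  [terminal]
44. n24.ok = false  [terminal]
45. n25.ok = false  [terminal]
46. n22.wid = 19  [19]
47. n22.acc = 26  [26]
48. n22.val = true  [A.env > -6]
49. n20.wid = 18  [A₁.wid + A₀.env - 25]
50. n20.acc = -4  [A₁.wid - 23]
51. n20.val = false  [A₁.val == false]
52. n18.tag = "zk"  ["zk"]
53. n18.pre = -8  [(if f.ok then A.acc else A.wid) - 26]
54. n0.lim = true  [S.key == true]

-6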